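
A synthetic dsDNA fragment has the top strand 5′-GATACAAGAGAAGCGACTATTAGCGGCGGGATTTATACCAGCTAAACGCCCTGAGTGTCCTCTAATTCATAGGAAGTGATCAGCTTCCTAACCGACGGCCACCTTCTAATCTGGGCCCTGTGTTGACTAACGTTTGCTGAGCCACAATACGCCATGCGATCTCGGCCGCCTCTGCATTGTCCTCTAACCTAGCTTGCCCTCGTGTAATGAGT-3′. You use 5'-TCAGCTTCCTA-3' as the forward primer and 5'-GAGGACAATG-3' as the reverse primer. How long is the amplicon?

The forward primer matches the template at positions 80–90.
Reverse complement of the reverse primer: CATTGTCCTC. This occurs on the top strand at positions 175–184.
Amplicon spans positions 80–184: 105 bp.

105 bp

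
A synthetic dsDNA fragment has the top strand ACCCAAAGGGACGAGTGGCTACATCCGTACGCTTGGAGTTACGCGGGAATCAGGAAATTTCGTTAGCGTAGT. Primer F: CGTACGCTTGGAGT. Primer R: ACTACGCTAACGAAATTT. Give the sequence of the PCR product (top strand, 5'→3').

5'-CGTACGCTTGGAGTTACGCGGGAATCAGGAAATTTCGTTAGCGTAGT-3'

Scanning the template, CGTACGCTTGGAGT occurs at positions 26–39; this primer anneals to the bottom strand there with its 3' end pointing downstream.
Taking the reverse complement of ACTACGCTAACGAAATTT gives AAATTTCGTTAGCGTAGT, found at positions 55–72 on the template; the primer anneals here to the top strand with its 3' end pointing upstream.
The product is the template from position 26 through 72 (47 bp).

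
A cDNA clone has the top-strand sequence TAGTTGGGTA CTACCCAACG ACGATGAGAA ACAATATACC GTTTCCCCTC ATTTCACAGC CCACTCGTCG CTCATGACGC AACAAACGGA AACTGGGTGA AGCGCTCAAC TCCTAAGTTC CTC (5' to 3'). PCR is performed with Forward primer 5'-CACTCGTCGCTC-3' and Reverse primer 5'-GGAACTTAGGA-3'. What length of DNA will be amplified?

Scanning the template, CACTCGTCGCTC occurs at positions 62–73; this primer anneals to the bottom strand there with its 3' end pointing downstream.
Taking the reverse complement of GGAACTTAGGA gives TCCTAAGTTCC, found at positions 111–121 on the template; the primer anneals here to the top strand with its 3' end pointing upstream.
Amplicon spans positions 62–121: 60 bp.

60 bp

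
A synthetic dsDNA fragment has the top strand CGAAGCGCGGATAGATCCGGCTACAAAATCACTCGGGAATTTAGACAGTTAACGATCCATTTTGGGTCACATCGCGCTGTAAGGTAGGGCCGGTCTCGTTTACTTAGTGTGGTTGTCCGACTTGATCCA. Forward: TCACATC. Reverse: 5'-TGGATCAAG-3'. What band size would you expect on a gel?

63 bp

The forward primer matches the template at positions 67–73.
Reverse complement of the reverse primer: CTTGATCCA. This occurs on the top strand at positions 121–129.
Product length = (reverse-primer end) − (forward-primer start) + 1 = 129 − 67 + 1 = 63 bp.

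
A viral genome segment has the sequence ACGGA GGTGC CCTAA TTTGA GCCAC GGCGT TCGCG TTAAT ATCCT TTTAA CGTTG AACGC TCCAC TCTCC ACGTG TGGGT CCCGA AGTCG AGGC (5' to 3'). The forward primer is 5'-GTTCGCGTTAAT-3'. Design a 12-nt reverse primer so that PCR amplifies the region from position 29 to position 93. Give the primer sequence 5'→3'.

The product's 3' end on the top strand is position 93.
The reverse primer anneals to the top strand over positions 82–93, i.e. to CCGAAGTCGAGG.
Its sequence written 5'→3' is the reverse complement: CCTCGACTTCGG.

5'-CCTCGACTTCGG-3'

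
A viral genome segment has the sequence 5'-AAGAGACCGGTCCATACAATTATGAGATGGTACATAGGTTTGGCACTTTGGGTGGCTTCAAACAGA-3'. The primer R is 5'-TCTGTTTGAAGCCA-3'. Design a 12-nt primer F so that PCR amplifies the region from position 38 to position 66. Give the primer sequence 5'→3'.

5'-GTTTGGCACTTT-3'

The reverse primer's reverse complement TGGCTTCAAACAGA matches the template at positions 53–66; the product starts at position 38.
The forward primer is identical to the top strand over positions 38–49: GTTTGGCACTTT.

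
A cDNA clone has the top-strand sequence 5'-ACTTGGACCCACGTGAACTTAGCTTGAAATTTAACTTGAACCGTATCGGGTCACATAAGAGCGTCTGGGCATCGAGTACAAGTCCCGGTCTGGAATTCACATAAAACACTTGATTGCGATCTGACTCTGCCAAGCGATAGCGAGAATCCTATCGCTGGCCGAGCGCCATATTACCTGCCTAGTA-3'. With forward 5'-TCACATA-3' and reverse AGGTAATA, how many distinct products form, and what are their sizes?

The forward primer TCACATA matches the top strand at positions 51–57, 97–103.
The reverse primer's reverse complement is TATTACCT, matching at positions 169–176.
Each forward site pairs with the reverse site to give a product ending at position 176: sizes 126, 80 bp.

Two products: 126 bp, 80 bp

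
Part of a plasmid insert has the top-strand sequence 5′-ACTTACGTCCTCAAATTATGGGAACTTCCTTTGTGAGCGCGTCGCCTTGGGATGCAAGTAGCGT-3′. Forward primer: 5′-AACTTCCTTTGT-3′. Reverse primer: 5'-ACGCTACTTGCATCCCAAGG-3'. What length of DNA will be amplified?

Forward primer AACTTCCTTTGT is found on the top strand at positions 23–34.
The reverse primer's reverse complement is CCTTGGGATGCAAGTAGCGT, which matches the template at positions 45–64.
Amplicon spans positions 23–64: 42 bp.

42 bp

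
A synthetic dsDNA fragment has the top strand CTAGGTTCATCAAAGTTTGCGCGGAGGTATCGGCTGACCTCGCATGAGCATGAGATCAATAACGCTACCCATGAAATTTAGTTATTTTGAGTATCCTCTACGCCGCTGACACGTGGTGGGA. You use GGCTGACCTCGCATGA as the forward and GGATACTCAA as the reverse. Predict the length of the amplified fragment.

65 bp

Forward primer GGCTGACCTCGCATGA is found on the top strand at positions 32–47.
Taking the reverse complement of GGATACTCAA gives TTGAGTATCC, found at positions 87–96 on the template; the primer anneals here to the top strand with its 3' end pointing upstream.
Product length = (reverse-primer end) − (forward-primer start) + 1 = 96 − 32 + 1 = 65 bp.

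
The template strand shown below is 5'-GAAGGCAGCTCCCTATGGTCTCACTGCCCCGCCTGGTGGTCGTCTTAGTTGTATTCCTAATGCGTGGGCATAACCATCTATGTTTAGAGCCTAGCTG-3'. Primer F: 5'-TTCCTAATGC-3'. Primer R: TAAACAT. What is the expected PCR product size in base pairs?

Forward primer TTCCTAATGC is found on the top strand at positions 54–63.
Reverse complement of the reverse primer: ATGTTTA. This occurs on the top strand at positions 80–86.
Amplicon spans positions 54–86: 33 bp.

33 bp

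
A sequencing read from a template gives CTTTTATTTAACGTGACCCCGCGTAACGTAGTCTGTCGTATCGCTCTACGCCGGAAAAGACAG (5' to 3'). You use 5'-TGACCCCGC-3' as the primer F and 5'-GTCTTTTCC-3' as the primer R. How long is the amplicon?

48 bp

Forward primer TGACCCCGC is found on the top strand at positions 14–22.
Reverse complement of the reverse primer: GGAAAAGAC. This occurs on the top strand at positions 53–61.
The product runs from position 14 to position 61, so its length is 61 − 14 + 1 = 48 bp.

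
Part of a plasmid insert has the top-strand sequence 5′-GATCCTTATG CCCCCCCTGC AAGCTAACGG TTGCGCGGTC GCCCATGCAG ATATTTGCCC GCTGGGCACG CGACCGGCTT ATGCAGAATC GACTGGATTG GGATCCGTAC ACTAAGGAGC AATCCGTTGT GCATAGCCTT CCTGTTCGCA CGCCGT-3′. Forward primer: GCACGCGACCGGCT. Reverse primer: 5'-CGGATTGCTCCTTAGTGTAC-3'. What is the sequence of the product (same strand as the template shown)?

5'-GCACGCGACCGGCTTATGCAGAATCGACTGGATTGGGATCCGTACACTAAGGAGCAATCCG-3'

Scanning the template, GCACGCGACCGGCT occurs at positions 66–79; this primer anneals to the bottom strand there with its 3' end pointing downstream.
The reverse primer's reverse complement is GTACACTAAGGAGCAATCCG, which matches the template at positions 107–126.
The product is the template from position 66 through 126 (61 bp).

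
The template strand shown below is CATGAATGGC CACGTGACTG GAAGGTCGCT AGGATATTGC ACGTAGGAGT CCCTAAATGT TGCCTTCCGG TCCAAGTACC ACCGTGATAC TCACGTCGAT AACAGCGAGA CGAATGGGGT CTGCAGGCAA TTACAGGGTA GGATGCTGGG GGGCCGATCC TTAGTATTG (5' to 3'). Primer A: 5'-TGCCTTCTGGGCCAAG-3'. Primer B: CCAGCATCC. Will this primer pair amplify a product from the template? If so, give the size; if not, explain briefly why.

Primer A (TGCCTTCTGGGCCAAG) does not match the top strand, and its reverse complement CTTGGCCCAGAAGGCA does not match either.
With no annealing site for primer A, no amplification occurs.

No product — primer A has no binding site in the template.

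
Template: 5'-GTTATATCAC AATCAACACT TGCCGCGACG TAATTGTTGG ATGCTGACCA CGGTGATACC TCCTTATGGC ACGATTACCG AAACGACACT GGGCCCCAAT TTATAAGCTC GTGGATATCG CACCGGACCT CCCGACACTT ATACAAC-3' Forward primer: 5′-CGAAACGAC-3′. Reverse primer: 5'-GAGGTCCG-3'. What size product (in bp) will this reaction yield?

53 bp

The forward primer matches the template at positions 79–87.
Reverse complement of the reverse primer: CGGACCTC. This occurs on the top strand at positions 124–131.
Amplicon spans positions 79–131: 53 bp.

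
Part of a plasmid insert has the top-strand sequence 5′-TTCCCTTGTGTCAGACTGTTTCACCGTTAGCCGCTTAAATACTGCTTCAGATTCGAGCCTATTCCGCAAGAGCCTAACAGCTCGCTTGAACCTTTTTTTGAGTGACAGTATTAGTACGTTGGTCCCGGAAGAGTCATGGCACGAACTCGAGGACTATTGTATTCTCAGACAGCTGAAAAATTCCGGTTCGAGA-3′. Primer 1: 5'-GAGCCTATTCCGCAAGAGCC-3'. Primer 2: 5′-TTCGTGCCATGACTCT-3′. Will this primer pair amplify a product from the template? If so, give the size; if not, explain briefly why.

Primer 1 (GAGCCTATTCCGCAAGAGCC) matches the top strand at positions 55–74; it acts as a forward primer.
Primer 2's reverse complement is AGAGTCATGGCACGAA, matching the top strand at positions 130–145; it acts as a reverse primer.
The 3' ends face each other across positions 55–145, giving a 91 bp product.

Yes — a 91 bp product.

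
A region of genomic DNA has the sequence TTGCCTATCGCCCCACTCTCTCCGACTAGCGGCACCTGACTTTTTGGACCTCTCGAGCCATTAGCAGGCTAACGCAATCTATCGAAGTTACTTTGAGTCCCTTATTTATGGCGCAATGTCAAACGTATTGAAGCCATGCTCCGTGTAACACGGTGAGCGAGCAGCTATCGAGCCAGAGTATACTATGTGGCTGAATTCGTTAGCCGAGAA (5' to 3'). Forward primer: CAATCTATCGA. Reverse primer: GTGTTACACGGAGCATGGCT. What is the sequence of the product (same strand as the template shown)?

5'-CAATCTATCGAAGTTACTTTGAGTCCCTTATTTATGGCGCAATGTCAAACGTATTGAAGCCATGCTCCGTGTAACAC-3'

Forward primer CAATCTATCGA is found on the top strand at positions 75–85.
Taking the reverse complement of GTGTTACACGGAGCATGGCT gives AGCCATGCTCCGTGTAACAC, found at positions 132–151 on the template; the primer anneals here to the top strand with its 3' end pointing upstream.
The product is the template from position 75 through 151 (77 bp).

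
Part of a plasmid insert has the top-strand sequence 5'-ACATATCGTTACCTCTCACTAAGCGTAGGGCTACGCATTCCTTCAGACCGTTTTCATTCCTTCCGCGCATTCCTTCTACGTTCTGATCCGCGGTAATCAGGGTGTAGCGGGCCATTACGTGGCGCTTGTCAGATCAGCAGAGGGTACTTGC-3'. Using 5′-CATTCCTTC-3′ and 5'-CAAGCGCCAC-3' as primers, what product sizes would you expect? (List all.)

93 bp, 74 bp, 61 bp

The forward primer CATTCCTTC matches the top strand at positions 36–44, 55–63, 68–76.
The reverse primer's reverse complement is GTGGCGCTTG, matching at positions 119–128.
Each forward site pairs with the reverse site to give a product ending at position 128: sizes 93, 74, 61 bp.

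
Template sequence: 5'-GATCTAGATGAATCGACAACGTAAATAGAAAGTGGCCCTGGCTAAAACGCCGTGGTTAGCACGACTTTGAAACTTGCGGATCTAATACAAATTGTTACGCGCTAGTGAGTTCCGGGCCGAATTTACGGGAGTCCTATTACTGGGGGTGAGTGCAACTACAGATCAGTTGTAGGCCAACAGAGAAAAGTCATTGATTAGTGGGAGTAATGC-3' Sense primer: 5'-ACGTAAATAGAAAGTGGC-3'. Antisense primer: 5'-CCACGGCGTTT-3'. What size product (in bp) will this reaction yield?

37 bp

Scanning the template, ACGTAAATAGAAAGTGGC occurs at positions 19–36; this primer anneals to the bottom strand there with its 3' end pointing downstream.
The reverse primer's reverse complement is AAACGCCGTGG, which matches the template at positions 45–55.
Product length = (reverse-primer end) − (forward-primer start) + 1 = 55 − 19 + 1 = 37 bp.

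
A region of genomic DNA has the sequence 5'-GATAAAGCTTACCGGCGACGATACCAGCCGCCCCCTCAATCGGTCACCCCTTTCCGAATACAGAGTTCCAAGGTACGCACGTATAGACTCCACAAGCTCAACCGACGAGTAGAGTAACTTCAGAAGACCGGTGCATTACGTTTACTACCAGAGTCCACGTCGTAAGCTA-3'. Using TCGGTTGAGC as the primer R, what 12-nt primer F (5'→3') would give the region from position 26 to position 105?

The reverse primer's reverse complement GCTCAACCGA matches the template at positions 96–105; the product starts at position 26.
The forward primer is identical to the top strand over positions 26–37: AGCCGCCCCCTC.

5'-AGCCGCCCCCTC-3'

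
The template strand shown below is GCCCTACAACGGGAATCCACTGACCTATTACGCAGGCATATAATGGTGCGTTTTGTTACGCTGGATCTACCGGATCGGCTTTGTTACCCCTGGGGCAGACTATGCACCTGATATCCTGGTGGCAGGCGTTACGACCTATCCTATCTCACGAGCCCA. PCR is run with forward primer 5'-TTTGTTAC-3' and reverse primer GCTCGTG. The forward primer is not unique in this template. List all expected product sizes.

The forward primer TTTGTTAC matches the top strand at positions 52–59, 80–87.
The reverse primer's reverse complement is CACGAGC, matching at positions 147–153.
Each forward site pairs with the reverse site to give a product ending at position 153: sizes 102, 74 bp.

102 bp, 74 bp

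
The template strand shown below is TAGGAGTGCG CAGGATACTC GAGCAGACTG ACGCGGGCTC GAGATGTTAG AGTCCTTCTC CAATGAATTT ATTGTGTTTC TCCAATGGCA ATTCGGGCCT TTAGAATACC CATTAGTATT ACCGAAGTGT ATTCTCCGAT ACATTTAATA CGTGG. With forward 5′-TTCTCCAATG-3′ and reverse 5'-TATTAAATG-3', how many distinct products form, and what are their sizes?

Two products: 95 bp, 73 bp

The forward primer TTCTCCAATG matches the top strand at positions 56–65, 78–87.
The reverse primer's reverse complement is CATTTAATA, matching at positions 142–150.
Each forward site pairs with the reverse site to give a product ending at position 150: sizes 95, 73 bp.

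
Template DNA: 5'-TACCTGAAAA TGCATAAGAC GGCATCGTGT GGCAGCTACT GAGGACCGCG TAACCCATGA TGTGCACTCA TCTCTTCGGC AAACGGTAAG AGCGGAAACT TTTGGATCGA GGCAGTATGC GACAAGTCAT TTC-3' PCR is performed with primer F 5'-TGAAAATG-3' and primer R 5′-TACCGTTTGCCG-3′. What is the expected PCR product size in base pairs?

84 bp

Scanning the template, TGAAAATG occurs at positions 5–12; this primer anneals to the bottom strand there with its 3' end pointing downstream.
The reverse primer's reverse complement is CGGCAAACGGTA, which matches the template at positions 77–88.
Product length = (reverse-primer end) − (forward-primer start) + 1 = 88 − 5 + 1 = 84 bp.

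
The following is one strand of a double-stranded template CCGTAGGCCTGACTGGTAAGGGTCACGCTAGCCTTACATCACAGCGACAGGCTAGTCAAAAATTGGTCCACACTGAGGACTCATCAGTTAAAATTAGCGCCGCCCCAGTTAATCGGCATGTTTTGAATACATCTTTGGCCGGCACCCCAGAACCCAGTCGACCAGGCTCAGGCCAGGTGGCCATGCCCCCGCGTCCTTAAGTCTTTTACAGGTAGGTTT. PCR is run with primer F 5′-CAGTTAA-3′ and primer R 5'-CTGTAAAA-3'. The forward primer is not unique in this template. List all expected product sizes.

The forward primer CAGTTAA matches the top strand at positions 85–91, 106–112.
The reverse primer's reverse complement is TTTTACAG, matching at positions 204–211.
Each forward site pairs with the reverse site to give a product ending at position 211: sizes 127, 106 bp.

127 bp, 106 bp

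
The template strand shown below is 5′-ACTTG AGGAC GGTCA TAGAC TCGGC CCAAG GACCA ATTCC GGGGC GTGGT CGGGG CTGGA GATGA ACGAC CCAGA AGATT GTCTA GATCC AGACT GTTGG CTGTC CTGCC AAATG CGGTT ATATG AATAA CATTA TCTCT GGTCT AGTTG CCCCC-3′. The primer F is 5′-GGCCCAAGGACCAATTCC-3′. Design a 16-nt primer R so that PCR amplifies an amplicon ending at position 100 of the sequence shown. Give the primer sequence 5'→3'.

The forward primer binds at positions 23–40; the product's 3' end on the top strand is position 100.
The reverse primer anneals to the top strand over positions 85–100, i.e. to AGATCCAGACTGTTGG.
Its sequence written 5'→3' is the reverse complement: CCAACAGTCTGGATCT.

5'-CCAACAGTCTGGATCT-3'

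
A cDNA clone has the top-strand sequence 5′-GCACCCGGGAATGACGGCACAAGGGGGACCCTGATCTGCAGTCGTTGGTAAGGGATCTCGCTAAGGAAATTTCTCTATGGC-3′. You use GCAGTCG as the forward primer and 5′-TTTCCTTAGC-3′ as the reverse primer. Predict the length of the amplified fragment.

32 bp

The forward primer matches the template at positions 38–44.
Reverse complement of the reverse primer: GCTAAGGAAA. This occurs on the top strand at positions 60–69.
Amplicon spans positions 38–69: 32 bp.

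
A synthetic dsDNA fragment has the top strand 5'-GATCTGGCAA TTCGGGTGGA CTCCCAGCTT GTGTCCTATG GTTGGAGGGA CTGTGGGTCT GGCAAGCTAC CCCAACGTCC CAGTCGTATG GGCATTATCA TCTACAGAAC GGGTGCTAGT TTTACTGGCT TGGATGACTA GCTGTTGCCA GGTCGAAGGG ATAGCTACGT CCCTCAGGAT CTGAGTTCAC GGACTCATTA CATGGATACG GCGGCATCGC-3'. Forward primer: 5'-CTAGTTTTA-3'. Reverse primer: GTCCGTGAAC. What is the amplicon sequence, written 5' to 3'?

Forward primer CTAGTTTTA is found on the top strand at positions 116–124.
Reverse complement of the reverse primer: GTTCACGGAC. This occurs on the top strand at positions 185–194.
The product is the template from position 116 through 194 (79 bp).

5'-CTAGTTTTACTGGCTTGGATGACTAGCTGTTGCCAGGTCGAAGGGATAGCTACGTCCCTCAGGATCTGAGTTCACGGAC-3'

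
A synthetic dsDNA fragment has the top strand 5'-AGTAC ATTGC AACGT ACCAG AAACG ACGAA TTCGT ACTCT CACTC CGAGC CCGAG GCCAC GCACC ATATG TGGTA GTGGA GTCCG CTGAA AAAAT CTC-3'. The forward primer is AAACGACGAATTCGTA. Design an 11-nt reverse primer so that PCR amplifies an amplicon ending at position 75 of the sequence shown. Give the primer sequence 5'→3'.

The forward primer binds at positions 21–36; the product's 3' end on the top strand is position 75.
The reverse primer anneals to the top strand over positions 65–75, i.e. to CATATGTGGTA.
Its sequence written 5'→3' is the reverse complement: TACCACATATG.

5'-TACCACATATG-3'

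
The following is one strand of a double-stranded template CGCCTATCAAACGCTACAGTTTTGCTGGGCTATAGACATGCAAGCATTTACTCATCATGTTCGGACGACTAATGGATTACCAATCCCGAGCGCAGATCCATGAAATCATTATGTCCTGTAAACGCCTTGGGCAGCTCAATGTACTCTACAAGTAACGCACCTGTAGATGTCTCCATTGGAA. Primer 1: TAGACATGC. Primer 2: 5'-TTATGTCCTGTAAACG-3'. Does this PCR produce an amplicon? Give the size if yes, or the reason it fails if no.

Primer 1 (TAGACATGC) matches the top strand at positions 33–41 (3' end points downstream).
Primer 2 (TTATGTCCTGTAAACG) also matches the top strand directly, at positions 109–124 — its reverse complement CGTTTACAGGACATAA is not present.
Both primers anneal to the bottom strand with 3' ends pointing the same way, so neither can prime synthesis back toward the other.

No product — both primers anneal to the same strand and extend in the same direction.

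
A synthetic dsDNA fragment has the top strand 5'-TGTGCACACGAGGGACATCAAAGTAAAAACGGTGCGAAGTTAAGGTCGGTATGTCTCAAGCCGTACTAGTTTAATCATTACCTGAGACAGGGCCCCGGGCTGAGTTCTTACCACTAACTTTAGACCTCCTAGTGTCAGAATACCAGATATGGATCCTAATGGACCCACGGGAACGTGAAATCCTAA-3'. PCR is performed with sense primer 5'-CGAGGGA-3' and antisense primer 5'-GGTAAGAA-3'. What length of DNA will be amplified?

Scanning the template, CGAGGGA occurs at positions 9–15; this primer anneals to the bottom strand there with its 3' end pointing downstream.
The reverse primer's reverse complement is TTCTTACC, which matches the template at positions 105–112.
Amplicon spans positions 9–112: 104 bp.

104 bp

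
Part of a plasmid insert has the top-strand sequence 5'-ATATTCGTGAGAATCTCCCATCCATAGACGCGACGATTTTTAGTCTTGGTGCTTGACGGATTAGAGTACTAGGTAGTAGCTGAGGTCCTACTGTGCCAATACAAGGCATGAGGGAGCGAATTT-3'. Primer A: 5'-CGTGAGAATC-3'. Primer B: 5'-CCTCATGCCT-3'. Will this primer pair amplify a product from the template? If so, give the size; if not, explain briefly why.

Yes — a 108 bp product.

Primer A (CGTGAGAATC) matches the top strand at positions 6–15; it acts as a forward primer.
Primer B's reverse complement is AGGCATGAGG, matching the top strand at positions 104–113; it acts as a reverse primer.
The 3' ends face each other across positions 6–113, giving a 108 bp product.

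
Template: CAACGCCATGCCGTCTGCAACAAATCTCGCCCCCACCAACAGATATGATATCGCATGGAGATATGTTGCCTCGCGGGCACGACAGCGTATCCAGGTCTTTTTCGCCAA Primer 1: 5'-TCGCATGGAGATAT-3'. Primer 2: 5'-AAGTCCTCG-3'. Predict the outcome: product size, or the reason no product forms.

No product — primer 2 has no binding site in the template.

Primer 2 (AAGTCCTCG) does not match the top strand, and its reverse complement CGAGGACTT does not match either.
With no annealing site for primer 2, no amplification occurs.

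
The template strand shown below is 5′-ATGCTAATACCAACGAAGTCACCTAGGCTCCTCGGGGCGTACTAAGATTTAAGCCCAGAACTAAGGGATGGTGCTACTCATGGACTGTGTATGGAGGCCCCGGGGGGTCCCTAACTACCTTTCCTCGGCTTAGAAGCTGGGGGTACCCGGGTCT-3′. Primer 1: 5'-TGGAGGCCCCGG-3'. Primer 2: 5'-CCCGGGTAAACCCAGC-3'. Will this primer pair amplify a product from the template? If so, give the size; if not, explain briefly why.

Primer 2 (CCCGGGTAAACCCAGC) does not match the top strand, and its reverse complement GCTGGGTTTACCCGGG does not match either.
With no annealing site for primer 2, no amplification occurs.

No product — primer 2 has no binding site in the template.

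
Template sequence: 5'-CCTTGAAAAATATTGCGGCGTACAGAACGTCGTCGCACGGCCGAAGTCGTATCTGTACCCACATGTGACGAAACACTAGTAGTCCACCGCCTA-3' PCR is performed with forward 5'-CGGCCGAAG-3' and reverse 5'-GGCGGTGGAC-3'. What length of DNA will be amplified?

Forward primer CGGCCGAAG is found on the top strand at positions 38–46.
Reverse complement of the reverse primer: GTCCACCGCC. This occurs on the top strand at positions 82–91.
The product runs from position 38 to position 91, so its length is 91 − 38 + 1 = 54 bp.

54 bp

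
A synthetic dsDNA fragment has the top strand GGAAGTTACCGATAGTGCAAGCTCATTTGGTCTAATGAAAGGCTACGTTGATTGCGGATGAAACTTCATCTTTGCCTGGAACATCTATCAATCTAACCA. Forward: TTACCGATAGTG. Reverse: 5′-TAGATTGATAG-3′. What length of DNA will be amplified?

Scanning the template, TTACCGATAGTG occurs at positions 6–17; this primer anneals to the bottom strand there with its 3' end pointing downstream.
Reverse complement of the reverse primer: CTATCAATCTA. This occurs on the top strand at positions 85–95.
Product length = (reverse-primer end) − (forward-primer start) + 1 = 95 − 6 + 1 = 90 bp.

90 bp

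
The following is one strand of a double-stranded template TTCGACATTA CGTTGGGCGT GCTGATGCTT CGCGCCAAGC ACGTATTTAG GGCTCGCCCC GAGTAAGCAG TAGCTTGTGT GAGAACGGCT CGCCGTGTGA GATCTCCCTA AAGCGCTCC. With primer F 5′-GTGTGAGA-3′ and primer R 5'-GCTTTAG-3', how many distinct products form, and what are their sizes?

Two products: 38 bp, 20 bp

The forward primer GTGTGAGA matches the top strand at positions 77–84, 95–102.
The reverse primer's reverse complement is CTAAAGC, matching at positions 108–114.
Each forward site pairs with the reverse site to give a product ending at position 114: sizes 38, 20 bp.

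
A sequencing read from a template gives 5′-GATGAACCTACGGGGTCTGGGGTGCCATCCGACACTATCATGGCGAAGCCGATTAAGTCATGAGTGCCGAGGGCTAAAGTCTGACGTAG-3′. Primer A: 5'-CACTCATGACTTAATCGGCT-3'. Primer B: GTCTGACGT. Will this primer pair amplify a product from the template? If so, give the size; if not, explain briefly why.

Primer A (CACTCATGACTTAATCGGCT) has reverse complement AGCCGATTAAGTCATGAGTG, which matches the top strand at positions 47–66; primer A anneals to the top strand there with its 3' end pointing upstream toward position 47.
Primer B (GTCTGACGT) matches the top strand directly at positions 79–87; it anneals to the bottom strand with its 3' end pointing downstream toward position 87.
The 3' ends diverge (primer A extends toward position 1, primer B toward position 89), so the primers never converge on a shared product.

No product — the primers' 3' ends point away from each other.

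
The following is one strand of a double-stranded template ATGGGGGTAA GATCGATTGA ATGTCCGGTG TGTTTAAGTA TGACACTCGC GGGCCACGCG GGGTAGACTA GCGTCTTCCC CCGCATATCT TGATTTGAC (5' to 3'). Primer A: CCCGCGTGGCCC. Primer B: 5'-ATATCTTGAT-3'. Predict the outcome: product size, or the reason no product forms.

Primer A (CCCGCGTGGCCC) has reverse complement GGGCCACGCGGG, which matches the top strand at positions 51–62; primer A anneals to the top strand there with its 3' end pointing upstream toward position 51.
Primer B (ATATCTTGAT) matches the top strand directly at positions 85–94; it anneals to the bottom strand with its 3' end pointing downstream toward position 94.
The 3' ends diverge (primer A extends toward position 1, primer B toward position 99), so the primers never converge on a shared product.

No product — the primers' 3' ends point away from each other.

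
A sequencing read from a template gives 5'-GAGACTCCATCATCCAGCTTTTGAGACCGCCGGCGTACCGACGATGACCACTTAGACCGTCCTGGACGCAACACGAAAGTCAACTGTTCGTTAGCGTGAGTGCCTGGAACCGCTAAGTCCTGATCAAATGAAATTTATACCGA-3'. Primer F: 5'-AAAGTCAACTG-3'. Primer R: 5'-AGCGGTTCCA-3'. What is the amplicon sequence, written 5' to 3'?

The forward primer matches the template at positions 76–86.
The reverse primer's reverse complement is TGGAACCGCT, which matches the template at positions 105–114.
The product is the template from position 76 through 114 (39 bp).

5'-AAAGTCAACTGTTCGTTAGCGTGAGTGCCTGGAACCGCT-3'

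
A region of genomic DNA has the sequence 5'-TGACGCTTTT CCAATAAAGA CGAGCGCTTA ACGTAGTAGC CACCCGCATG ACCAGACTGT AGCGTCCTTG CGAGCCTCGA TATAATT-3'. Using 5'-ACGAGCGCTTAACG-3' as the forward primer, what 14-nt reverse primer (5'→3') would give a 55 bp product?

The forward primer binds at positions 20–33, so a 55 bp product ends at position 20 + 55 − 1 = 74.
The reverse primer anneals to the top strand over positions 61–74, i.e. to AGCGTCCTTGCGAG.
Its sequence written 5'→3' is the reverse complement: CTCGCAAGGACGCT.

5'-CTCGCAAGGACGCT-3'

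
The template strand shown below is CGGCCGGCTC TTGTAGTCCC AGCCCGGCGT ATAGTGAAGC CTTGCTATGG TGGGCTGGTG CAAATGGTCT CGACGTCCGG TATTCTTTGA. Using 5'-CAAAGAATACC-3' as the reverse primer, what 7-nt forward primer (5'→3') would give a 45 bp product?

The reverse primer's reverse complement GGTATTCTTTG matches the template at positions 79–89, so the product ends at position 89.
A 45 bp product then starts at position 89 − 45 + 1 = 45.
The forward primer is identical to the top strand there: CTATGGT.

5'-CTATGGT-3'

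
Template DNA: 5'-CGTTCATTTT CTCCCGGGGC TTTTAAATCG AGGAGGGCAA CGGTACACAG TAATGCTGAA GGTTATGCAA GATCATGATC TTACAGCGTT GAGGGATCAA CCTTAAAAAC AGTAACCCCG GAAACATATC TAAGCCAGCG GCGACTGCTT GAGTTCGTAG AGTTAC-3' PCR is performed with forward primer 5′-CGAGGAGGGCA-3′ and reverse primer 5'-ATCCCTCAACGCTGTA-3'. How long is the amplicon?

69 bp

Forward primer CGAGGAGGGCA is found on the top strand at positions 29–39.
Taking the reverse complement of ATCCCTCAACGCTGTA gives TACAGCGTTGAGGGAT, found at positions 82–97 on the template; the primer anneals here to the top strand with its 3' end pointing upstream.
The product runs from position 29 to position 97, so its length is 97 − 29 + 1 = 69 bp.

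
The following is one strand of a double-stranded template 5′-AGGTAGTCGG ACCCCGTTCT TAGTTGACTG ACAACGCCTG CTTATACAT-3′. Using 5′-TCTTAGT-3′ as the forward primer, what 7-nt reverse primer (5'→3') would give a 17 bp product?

The forward primer binds at positions 18–24, so a 17 bp product ends at position 18 + 17 − 1 = 34.
The reverse primer anneals to the top strand over positions 28–34, i.e. to CTGACAA.
Its sequence written 5'→3' is the reverse complement: TTGTCAG.

5'-TTGTCAG-3'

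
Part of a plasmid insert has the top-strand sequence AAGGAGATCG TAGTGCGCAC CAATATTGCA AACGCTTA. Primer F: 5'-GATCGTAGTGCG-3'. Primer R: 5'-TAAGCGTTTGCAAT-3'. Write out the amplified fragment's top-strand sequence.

5'-GATCGTAGTGCGCACCAATATTGCAAACGCTTA-3'

Forward primer GATCGTAGTGCG is found on the top strand at positions 6–17.
Taking the reverse complement of TAAGCGTTTGCAAT gives ATTGCAAACGCTTA, found at positions 25–38 on the template; the primer anneals here to the top strand with its 3' end pointing upstream.
The product is the template from position 6 through 38 (33 bp).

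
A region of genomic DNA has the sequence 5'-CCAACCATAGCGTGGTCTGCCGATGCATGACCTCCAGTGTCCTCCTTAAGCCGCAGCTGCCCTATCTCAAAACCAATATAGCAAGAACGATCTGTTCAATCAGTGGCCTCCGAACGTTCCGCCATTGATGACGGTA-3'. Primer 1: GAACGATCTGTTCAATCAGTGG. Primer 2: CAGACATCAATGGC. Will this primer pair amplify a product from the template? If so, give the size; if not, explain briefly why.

Primer 2 (CAGACATCAATGGC) does not match the top strand, and its reverse complement GCCATTGATGTCTG does not match either.
With no annealing site for primer 2, no amplification occurs.

No product — primer 2 has no binding site in the template.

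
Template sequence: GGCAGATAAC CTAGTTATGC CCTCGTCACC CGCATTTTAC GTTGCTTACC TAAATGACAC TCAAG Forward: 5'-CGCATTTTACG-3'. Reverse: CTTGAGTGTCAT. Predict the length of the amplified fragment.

The forward primer matches the template at positions 31–41.
The reverse primer's reverse complement is ATGACACTCAAG, which matches the template at positions 54–65.
Product length = (reverse-primer end) − (forward-primer start) + 1 = 65 − 31 + 1 = 35 bp.

35 bp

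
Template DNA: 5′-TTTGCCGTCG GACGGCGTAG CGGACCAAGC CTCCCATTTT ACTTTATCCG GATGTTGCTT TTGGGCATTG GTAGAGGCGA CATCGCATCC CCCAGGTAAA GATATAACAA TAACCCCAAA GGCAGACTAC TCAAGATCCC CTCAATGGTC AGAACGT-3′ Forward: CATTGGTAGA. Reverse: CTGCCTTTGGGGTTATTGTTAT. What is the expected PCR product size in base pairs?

Scanning the template, CATTGGTAGA occurs at positions 66–75; this primer anneals to the bottom strand there with its 3' end pointing downstream.
Reverse complement of the reverse primer: ATAACAATAACCCCAAAGGCAG. This occurs on the top strand at positions 104–125.
Amplicon spans positions 66–125: 60 bp.

60 bp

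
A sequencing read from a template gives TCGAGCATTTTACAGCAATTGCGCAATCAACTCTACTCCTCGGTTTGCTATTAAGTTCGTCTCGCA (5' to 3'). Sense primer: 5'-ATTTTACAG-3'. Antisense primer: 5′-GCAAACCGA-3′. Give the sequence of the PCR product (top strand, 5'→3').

Scanning the template, ATTTTACAG occurs at positions 7–15; this primer anneals to the bottom strand there with its 3' end pointing downstream.
Taking the reverse complement of GCAAACCGA gives TCGGTTTGC, found at positions 40–48 on the template; the primer anneals here to the top strand with its 3' end pointing upstream.
The product is the template from position 7 through 48 (42 bp).

5'-ATTTTACAGCAATTGCGCAATCAACTCTACTCCTCGGTTTGC-3'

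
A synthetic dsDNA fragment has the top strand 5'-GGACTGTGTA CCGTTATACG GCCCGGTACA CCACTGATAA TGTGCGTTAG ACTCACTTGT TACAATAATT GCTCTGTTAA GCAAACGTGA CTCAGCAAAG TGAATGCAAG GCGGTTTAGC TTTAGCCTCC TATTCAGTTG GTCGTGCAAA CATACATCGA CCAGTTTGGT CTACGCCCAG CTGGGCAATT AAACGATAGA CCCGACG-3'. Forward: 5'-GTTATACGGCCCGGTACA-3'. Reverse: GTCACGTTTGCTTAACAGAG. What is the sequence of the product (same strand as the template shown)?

5'-GTTATACGGCCCGGTACACCACTGATAATGTGCGTTAGACTCACTTGTTACAATAATTGCTCTGTTAAGCAAACGTGAC-3'

Scanning the template, GTTATACGGCCCGGTACA occurs at positions 13–30; this primer anneals to the bottom strand there with its 3' end pointing downstream.
The reverse primer's reverse complement is CTCTGTTAAGCAAACGTGAC, which matches the template at positions 72–91.
The product is the template from position 13 through 91 (79 bp).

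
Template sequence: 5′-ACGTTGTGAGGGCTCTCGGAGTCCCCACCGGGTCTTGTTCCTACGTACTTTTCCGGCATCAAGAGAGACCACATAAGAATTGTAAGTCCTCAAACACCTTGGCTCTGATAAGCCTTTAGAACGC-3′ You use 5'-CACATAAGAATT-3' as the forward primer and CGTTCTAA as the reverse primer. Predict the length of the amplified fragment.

The forward primer matches the template at positions 70–81.
Taking the reverse complement of CGTTCTAA gives TTAGAACG, found at positions 116–123 on the template; the primer anneals here to the top strand with its 3' end pointing upstream.
The product runs from position 70 to position 123, so its length is 123 − 70 + 1 = 54 bp.

54 bp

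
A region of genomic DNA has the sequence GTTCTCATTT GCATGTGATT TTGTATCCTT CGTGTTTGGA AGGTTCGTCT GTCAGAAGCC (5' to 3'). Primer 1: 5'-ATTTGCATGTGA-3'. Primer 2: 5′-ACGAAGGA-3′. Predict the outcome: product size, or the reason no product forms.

Yes — a 27 bp product.

Primer 1 (ATTTGCATGTGA) matches the top strand at positions 7–18; it acts as a forward primer.
Primer 2's reverse complement is TCCTTCGT, matching the top strand at positions 26–33; it acts as a reverse primer.
The 3' ends face each other across positions 7–33, giving a 27 bp product.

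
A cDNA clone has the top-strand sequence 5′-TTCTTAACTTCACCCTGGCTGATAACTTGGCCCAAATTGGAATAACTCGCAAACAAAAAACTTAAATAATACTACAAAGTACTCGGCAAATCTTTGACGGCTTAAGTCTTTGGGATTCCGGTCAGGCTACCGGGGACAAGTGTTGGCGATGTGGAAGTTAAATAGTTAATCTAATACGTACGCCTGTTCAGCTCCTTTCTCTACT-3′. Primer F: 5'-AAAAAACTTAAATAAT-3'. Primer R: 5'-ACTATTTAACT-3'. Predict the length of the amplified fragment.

112 bp

The forward primer matches the template at positions 55–70.
Taking the reverse complement of ACTATTTAACT gives AGTTAAATAGT, found at positions 156–166 on the template; the primer anneals here to the top strand with its 3' end pointing upstream.
Amplicon spans positions 55–166: 112 bp.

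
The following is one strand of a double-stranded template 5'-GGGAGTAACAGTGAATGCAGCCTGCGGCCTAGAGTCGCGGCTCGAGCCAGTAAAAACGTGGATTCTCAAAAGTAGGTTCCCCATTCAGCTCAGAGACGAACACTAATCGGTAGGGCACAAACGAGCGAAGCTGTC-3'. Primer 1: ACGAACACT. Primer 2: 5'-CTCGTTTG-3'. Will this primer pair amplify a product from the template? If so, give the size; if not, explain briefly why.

Primer 1 (ACGAACACT) matches the top strand at positions 96–104; it acts as a forward primer.
Primer 2's reverse complement is CAAACGAG, matching the top strand at positions 118–125; it acts as a reverse primer.
The 3' ends face each other across positions 96–125, giving a 30 bp product.

Yes — a 30 bp product.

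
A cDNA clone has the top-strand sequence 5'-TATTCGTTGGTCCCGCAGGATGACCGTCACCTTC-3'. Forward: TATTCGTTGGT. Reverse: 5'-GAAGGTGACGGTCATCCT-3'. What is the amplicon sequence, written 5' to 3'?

5'-TATTCGTTGGTCCCGCAGGATGACCGTCACCTTC-3'

Scanning the template, TATTCGTTGGT occurs at positions 1–11; this primer anneals to the bottom strand there with its 3' end pointing downstream.
The reverse primer's reverse complement is AGGATGACCGTCACCTTC, which matches the template at positions 17–34.
The product is the template from position 1 through 34 (34 bp).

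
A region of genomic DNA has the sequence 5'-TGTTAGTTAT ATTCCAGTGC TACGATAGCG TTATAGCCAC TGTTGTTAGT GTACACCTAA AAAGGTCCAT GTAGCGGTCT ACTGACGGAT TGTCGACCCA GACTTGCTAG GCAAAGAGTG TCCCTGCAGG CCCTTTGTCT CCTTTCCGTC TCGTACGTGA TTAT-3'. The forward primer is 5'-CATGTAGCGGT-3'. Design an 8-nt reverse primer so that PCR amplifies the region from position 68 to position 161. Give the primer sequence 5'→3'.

The product's 3' end on the top strand is position 161.
The reverse primer anneals to the top strand over positions 154–161, i.e. to TACGTGAT.
Its sequence written 5'→3' is the reverse complement: ATCACGTA.

5'-ATCACGTA-3'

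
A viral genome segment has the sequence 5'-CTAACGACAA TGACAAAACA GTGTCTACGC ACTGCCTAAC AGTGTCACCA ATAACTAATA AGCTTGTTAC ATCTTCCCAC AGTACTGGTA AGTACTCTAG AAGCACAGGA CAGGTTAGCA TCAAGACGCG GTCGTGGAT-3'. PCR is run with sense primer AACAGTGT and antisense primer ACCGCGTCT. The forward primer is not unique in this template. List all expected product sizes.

The forward primer AACAGTGT matches the top strand at positions 17–24, 38–45.
The reverse primer's reverse complement is AGACGCGGT, matching at positions 124–132.
Each forward site pairs with the reverse site to give a product ending at position 132: sizes 116, 95 bp.

116 bp, 95 bp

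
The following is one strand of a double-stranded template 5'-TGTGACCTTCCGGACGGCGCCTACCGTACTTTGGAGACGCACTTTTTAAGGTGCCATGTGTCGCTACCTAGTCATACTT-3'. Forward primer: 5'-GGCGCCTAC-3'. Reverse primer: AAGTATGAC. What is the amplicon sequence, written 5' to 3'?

The forward primer matches the template at positions 16–24.
Reverse complement of the reverse primer: GTCATACTT. This occurs on the top strand at positions 71–79.
The product is the template from position 16 through 79 (64 bp).

5'-GGCGCCTACCGTACTTTGGAGACGCACTTTTTAAGGTGCCATGTGTCGCTACCTAGTCATACTT-3'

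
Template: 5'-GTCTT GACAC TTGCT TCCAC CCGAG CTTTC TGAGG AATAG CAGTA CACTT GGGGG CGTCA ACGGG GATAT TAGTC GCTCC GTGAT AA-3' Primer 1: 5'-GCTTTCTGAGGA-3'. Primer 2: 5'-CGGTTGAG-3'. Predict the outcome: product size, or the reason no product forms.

No product — primer 2 has no binding site in the template.

Primer 2 (CGGTTGAG) does not match the top strand, and its reverse complement CTCAACCG does not match either.
With no annealing site for primer 2, no amplification occurs.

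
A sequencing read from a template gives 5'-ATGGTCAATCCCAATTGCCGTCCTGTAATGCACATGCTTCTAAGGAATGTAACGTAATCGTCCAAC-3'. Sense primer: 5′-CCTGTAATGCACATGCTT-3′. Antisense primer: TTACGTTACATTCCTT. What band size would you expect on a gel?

36 bp

The forward primer matches the template at positions 22–39.
The reverse primer's reverse complement is AAGGAATGTAACGTAA, which matches the template at positions 42–57.
Product length = (reverse-primer end) − (forward-primer start) + 1 = 57 − 22 + 1 = 36 bp.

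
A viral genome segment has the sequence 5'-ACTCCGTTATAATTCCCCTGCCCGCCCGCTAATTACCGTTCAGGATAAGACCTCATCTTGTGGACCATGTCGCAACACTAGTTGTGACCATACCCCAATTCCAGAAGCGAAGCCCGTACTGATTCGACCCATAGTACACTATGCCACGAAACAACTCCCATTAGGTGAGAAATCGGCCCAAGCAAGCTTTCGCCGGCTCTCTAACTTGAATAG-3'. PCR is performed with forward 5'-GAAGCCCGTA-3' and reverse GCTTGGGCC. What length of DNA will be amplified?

75 bp

Scanning the template, GAAGCCCGTA occurs at positions 109–118; this primer anneals to the bottom strand there with its 3' end pointing downstream.
Reverse complement of the reverse primer: GGCCCAAGC. This occurs on the top strand at positions 175–183.
The product runs from position 109 to position 183, so its length is 183 − 109 + 1 = 75 bp.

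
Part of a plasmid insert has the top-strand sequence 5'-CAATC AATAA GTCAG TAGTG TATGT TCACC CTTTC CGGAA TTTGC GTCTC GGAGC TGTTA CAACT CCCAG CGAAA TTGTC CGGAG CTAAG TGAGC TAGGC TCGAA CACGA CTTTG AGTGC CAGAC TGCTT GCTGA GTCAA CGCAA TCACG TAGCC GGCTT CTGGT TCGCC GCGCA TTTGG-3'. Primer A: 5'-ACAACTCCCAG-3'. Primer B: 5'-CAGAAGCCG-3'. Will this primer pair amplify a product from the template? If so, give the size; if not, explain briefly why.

Primer A (ACAACTCCCAG) matches the top strand at positions 60–70; it acts as a forward primer.
Primer B's reverse complement is CGGCTTCTG, matching the top strand at positions 155–163; it acts as a reverse primer.
The 3' ends face each other across positions 60–163, giving a 104 bp product.

Yes — a 104 bp product.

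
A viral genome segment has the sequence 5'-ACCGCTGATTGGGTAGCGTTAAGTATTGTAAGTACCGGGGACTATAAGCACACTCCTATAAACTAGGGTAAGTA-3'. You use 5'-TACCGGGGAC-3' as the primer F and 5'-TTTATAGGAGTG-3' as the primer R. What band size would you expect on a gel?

30 bp

Scanning the template, TACCGGGGAC occurs at positions 33–42; this primer anneals to the bottom strand there with its 3' end pointing downstream.
Reverse complement of the reverse primer: CACTCCTATAAA. This occurs on the top strand at positions 51–62.
Product length = (reverse-primer end) − (forward-primer start) + 1 = 62 − 33 + 1 = 30 bp.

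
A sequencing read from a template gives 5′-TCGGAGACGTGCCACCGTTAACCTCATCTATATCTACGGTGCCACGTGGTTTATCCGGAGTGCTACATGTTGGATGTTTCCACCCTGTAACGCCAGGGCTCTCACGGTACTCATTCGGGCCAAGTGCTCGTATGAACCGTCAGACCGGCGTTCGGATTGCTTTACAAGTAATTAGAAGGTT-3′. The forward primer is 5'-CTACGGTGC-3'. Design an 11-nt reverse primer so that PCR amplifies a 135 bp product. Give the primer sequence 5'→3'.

The forward primer binds at positions 34–42, so a 135 bp product ends at position 34 + 135 − 1 = 168.
The reverse primer anneals to the top strand over positions 158–168, i.e. to TGCTTTACAAG.
Its sequence written 5'→3' is the reverse complement: CTTGTAAAGCA.

5'-CTTGTAAAGCA-3'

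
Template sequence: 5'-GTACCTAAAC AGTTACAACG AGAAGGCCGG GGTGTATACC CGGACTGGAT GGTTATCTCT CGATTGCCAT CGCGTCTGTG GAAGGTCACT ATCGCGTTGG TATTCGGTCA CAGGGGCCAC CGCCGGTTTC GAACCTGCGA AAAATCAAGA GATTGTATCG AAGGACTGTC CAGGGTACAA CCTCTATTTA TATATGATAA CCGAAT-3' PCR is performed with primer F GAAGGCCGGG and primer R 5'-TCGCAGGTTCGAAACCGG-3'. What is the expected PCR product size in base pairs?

Scanning the template, GAAGGCCGGG occurs at positions 22–31; this primer anneals to the bottom strand there with its 3' end pointing downstream.
Taking the reverse complement of TCGCAGGTTCGAAACCGG gives CCGGTTTCGAACCTGCGA, found at positions 123–140 on the template; the primer anneals here to the top strand with its 3' end pointing upstream.
Product length = (reverse-primer end) − (forward-primer start) + 1 = 140 − 22 + 1 = 119 bp.

119 bp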